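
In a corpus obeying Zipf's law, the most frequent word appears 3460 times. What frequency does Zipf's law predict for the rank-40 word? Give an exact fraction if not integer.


Zipf's law: freq(rank) = f1 / rank
f1 = 3460, rank = 40
freq = 3460 / 40
GCD(3460, 40) = 20
Simplified: 173/2

173/2


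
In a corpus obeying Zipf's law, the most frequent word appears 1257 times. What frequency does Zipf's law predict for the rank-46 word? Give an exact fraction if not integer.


Zipf's law: freq(rank) = f1 / rank
f1 = 1257, rank = 46
freq = 1257 / 46
GCD(1257, 46) = 1
Simplified: 1257/46

1257/46


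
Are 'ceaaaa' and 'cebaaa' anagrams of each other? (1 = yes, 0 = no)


Sort characters of 'ceaaaa': 'aaaace'
Sort characters of 'cebaaa': 'aaabce'
Sorted forms differ -> they are NOT anagrams
Result: 0

0


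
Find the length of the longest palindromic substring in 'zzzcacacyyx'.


Scanning 'zzzcacacyyx' for palindromic substrings.
Substring at positions 3-7: 'cacac'.
Check: reverse('cacac') = 'cacac' -> palindrome confirmed.
Neighbouring characters ('z' / 'y') break symmetry, so it cannot extend further.
No longer palindromic substring exists; longest length = 5

5


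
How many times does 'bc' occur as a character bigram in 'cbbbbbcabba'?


Scanning 'cbbbbbcabba' for bigram 'bc':
  Position 0: 'cb' -> no
  Position 1: 'bb' -> no
  Position 2: 'bb' -> no
  Position 3: 'bb' -> no
  Position 4: 'bb' -> no
  Position 5: 'bc' -> MATCH
  Position 6: 'ca' -> no
  Position 7: 'ab' -> no
  Position 8: 'bb' -> no
  Position 9: 'ba' -> no
Total matches: 1

1


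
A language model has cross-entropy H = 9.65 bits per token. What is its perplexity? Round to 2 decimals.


Perplexity formula: PP = 2^H
H = 9.65
PP = 2^9.65
Decompose: 2^9.65 = 2^9 * 2^0.65
2^9 = 512, 2^0.65 ~ 1.5691682
PP ~ 512 * 1.5691682 = 803.4141184
Rounded to 2 decimals: 803.41

803.41


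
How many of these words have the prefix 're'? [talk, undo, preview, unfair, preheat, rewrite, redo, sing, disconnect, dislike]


Checking each word for prefix 're':
  'talk' -> no (count: 0)
  'undo' -> no (count: 0)
  'preview' -> no (count: 0)
  'unfair' -> no (count: 0)
  'preheat' -> no (count: 0)
  'rewrite' -> YES, starts with 're' (count: 1)
  'redo' -> YES, starts with 're' (count: 2)
  'sing' -> no (count: 2)
  'disconnect' -> no (count: 2)
  'dislike' -> no (count: 2)
Total with prefix 're': 2

2


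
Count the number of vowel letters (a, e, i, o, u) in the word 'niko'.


Scanning each character of 'niko':
  Position 1: 'n' -> consonant (running count: 0)
  Position 2: 'i' -> vowel (running count: 1)
  Position 3: 'k' -> consonant (running count: 1)
  Position 4: 'o' -> vowel (running count: 2)
Total vowels: 2

2


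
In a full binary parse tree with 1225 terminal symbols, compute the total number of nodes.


Leaf nodes (terminals): 1225
Internal nodes = n - 1 = 1225 - 1 = 1224
Total = leaves + internal = 1225 + 1224 = 2449

2449


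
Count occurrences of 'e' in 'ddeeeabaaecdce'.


Scanning 'ddeeeabaaecdce' for 'e':
  Position 2: 'e' -> MATCH (count: 1)
  Position 3: 'e' -> MATCH (count: 2)
  Position 4: 'e' -> MATCH (count: 3)
  Position 9: 'e' -> MATCH (count: 4)
  Position 13: 'e' -> MATCH (count: 5)
Total occurrences of 'e': 5

5


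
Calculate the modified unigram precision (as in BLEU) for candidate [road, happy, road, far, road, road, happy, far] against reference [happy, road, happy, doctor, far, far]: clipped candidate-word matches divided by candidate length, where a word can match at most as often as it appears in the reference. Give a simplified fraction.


Reference word counts: {'doctor': 1, 'far': 2, 'happy': 2, 'road': 1}
Checking each candidate word (with clipping):
  'road' -> in reference (ref count 1, used 1/1) -> match (matches: 1)
  'happy' -> in reference (ref count 2, used 1/2) -> match (matches: 2)
  'road' -> ref count 1 already used up (1/1) -> clipped, no match (matches: 2)
  'far' -> in reference (ref count 2, used 1/2) -> match (matches: 3)
  'road' -> ref count 1 already used up (1/1) -> clipped, no match (matches: 3)
  'road' -> ref count 1 already used up (1/1) -> clipped, no match (matches: 3)
  'happy' -> in reference (ref count 2, used 2/2) -> match (matches: 4)
  'far' -> in reference (ref count 2, used 2/2) -> match (matches: 5)
Clipped matches: 5, Candidate length: 8
Precision = 5/8

5/8


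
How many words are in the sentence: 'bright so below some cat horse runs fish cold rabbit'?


Counting words by splitting on spaces:
  Word 1: 'bright'
  Word 2: 'so'
  Word 3: 'below'
  Word 4: 'some'
  Word 5: 'cat'
  Word 6: 'horse'
  Word 7: 'runs'
  Word 8: 'fish'
  Word 9: 'cold'
  Word 10: 'rabbit'
Total words: 10

10


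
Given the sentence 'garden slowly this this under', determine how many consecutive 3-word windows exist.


Word trigrams from [5] words:
  Trigram 1: (garden slowly this)
  Trigram 2: (slowly this this)
  Trigram 3: (this this under)
Total word trigrams: 5 - 2 = 3

3


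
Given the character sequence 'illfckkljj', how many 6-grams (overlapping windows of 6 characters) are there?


String 'illfckkljj' has length L = 10.
Number of overlapping n-grams = L - n + 1
Substituting: 10 - 6 + 1 = 5

5


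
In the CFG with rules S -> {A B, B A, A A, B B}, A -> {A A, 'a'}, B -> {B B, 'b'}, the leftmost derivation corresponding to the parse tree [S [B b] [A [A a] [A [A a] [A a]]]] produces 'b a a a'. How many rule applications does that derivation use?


Every bracketed nonterminal node [X ...] in the tree is produced by exactly one rule application.
Reading the tree off as a leftmost derivation:
  Step 1: S  =>  B A   (applied S -> B A)
  Step 2: B A  =>  b A   (applied B -> b)
  Step 3: b A  =>  b A A   (applied A -> A A)
  Step 4: b A A  =>  b a A   (applied A -> a)
  Step 5: b a A  =>  b a A A   (applied A -> A A)
  Step 6: b a A A  =>  b a a A   (applied A -> a)
  Step 7: b a a A  =>  b a a a   (applied A -> a)
Final yield: b a a a
Total rewrite steps: 7

7


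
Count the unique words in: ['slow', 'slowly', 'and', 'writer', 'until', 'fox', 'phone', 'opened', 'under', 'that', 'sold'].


Listing all tokens and tracking unique types:
  Token 1: 'slow' -> NEW (unique so far: 1)
  Token 2: 'slowly' -> NEW (unique so far: 2)
  Token 3: 'and' -> NEW (unique so far: 3)
  Token 4: 'writer' -> NEW (unique so far: 4)
  Token 5: 'until' -> NEW (unique so far: 5)
  Token 6: 'fox' -> NEW (unique so far: 6)
  Token 7: 'phone' -> NEW (unique so far: 7)
  Token 8: 'opened' -> NEW (unique so far: 8)
  Token 9: 'under' -> NEW (unique so far: 9)
  Token 10: 'that' -> NEW (unique so far: 10)
  Token 11: 'sold' -> NEW (unique so far: 11)
Unique types: ('and', 'fox', 'opened', 'phone', 'slow', 'slowly', 'sold', 'that', 'under', 'until', 'writer')
Vocabulary size: 11

11


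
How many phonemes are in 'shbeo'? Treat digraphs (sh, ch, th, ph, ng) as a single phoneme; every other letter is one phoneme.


Parsing 'shbeo' greedily, digraphs first:
  'sh' -> digraph (1 consonant phoneme) (phonemes so far: 1)
  'b' -> consonant phoneme (phonemes so far: 2)
  'e' -> vowel phoneme (phonemes so far: 3)
  'o' -> vowel phoneme (phonemes so far: 4)
Total phonemes: 4

4


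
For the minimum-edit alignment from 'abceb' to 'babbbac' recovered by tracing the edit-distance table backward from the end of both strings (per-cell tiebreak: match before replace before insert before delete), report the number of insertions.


Edit distance = 5. Backtracking from cell (5, 7) with preference match > replace > insert > delete,
then listing the resulting alignment 'abceb' -> 'babbbac' left to right:
  Step 1: insert 'b' [insertion #1]
  Step 2: keep 'a'
  Step 3: insert 'b' [insertion #2]
  Step 4: keep 'b'
  Step 5: replace c->b
  Step 6: replace e->a
  Step 7: replace b->c
Total insertions: 2

2


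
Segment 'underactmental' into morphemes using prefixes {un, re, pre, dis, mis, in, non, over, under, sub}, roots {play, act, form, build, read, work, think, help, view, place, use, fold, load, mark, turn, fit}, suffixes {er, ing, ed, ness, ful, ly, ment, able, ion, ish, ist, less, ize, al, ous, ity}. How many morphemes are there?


Segmenting 'underactmental' against the inventory:
  'under' -> prefix (morpheme 1)
  'act' -> root (morpheme 2)
  'ment' -> suffix (morpheme 3)
  'al' -> suffix (morpheme 4)
Total morphemes: 4

4


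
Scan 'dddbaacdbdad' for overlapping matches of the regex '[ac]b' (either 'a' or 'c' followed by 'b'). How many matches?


Pattern: [ac]b means either 'a' or 'c' followed by 'b'.
Scanning 'dddbaacdbdad' position-by-position:
  Pos 0: window 'dd' -> no
  Pos 1: window 'dd' -> no
  Pos 2: window 'db' -> no
  Pos 3: window 'ba' -> no
  Pos 4: window 'aa' -> no
  Pos 5: window 'ac' -> no
  Pos 6: window 'cd' -> no
  Pos 7: window 'db' -> no
  Pos 8: window 'bd' -> no
  Pos 9: window 'da' -> no
  Pos 10: window 'ad' -> no
  Pos 11: window 'd' -> no
Total matches: 0

0


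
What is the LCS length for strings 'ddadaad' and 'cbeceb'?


DP table for LCS of 'ddadaad' and 'cbeceb':
       c  b  e  c  e  b
    0  0  0  0  0  0  0
  d 0  0  0  0  0  0  0
  d 0  0  0  0  0  0  0
  a 0  0  0  0  0  0  0
  d 0  0  0  0  0  0  0
  a 0  0  0  0  0  0  0
  a 0  0  0  0  0  0  0
  d 0  0  0  0  0  0  0
LCS length = 0

0


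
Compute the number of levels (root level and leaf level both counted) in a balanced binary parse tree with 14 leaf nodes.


In a balanced binary tree with n leaves the deepest leaf is ceil(log2(n)) edges below the root,
so counting node levels inclusive of root and leaves gives ceil(log2(n)) + 1 levels.
log2(14) = 3.8074
ceil(3.8074) = 4
levels = 4 + 1 = 5

5


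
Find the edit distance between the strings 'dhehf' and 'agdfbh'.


Building DP table for s1='dhehf' (len 5) and s2='agdfbh' (len 6):
       a  g  d  f  b  h
    0  1  2  3  4  5  6
  d 1  1  2  2  3  4  5
  h 2  2  2  3  3  4  4
  e 3  3  3  3  4  4  5
  h 4  4  4  4  4  5  4
  f 5  5  5  5  4  5  5
Edit distance = dp[5][6] = 5

5


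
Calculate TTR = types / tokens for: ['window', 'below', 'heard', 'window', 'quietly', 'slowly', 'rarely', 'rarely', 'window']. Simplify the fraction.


Tokens: 9
Unique types: ('below', 'heard', 'quietly', 'rarely', 'slowly', 'window') = 6
TTR = 6/9
Simplify: divide both by 3 -> 2/3
TTR = 2/3

2/3


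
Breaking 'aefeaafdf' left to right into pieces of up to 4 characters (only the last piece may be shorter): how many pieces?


'aefeaafdf' has 9 characters.
Chunking with max size 4:
  Chunk 1: 'aefe' (positions 0-3)
  Chunk 2: 'aafd' (positions 4-7)
  Chunk 3: 'f' (positions 8-8)
Total chunks: ceil(9 / 4) = 3

3


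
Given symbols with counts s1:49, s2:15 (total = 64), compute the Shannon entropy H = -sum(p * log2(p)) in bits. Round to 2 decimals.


Computing entropy H = -sum(p_i * log2(p_i)):
  s1: p = 49/64 = 0.7656, -p*log2(p) = 0.2950
  s2: p = 15/64 = 0.2344, -p*log2(p) = 0.4906
H = sum of terms = 0.7856
Rounded to 2 decimals: 0.79

0.79


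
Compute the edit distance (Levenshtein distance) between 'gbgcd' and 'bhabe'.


Building DP table for s1='gbgcd' (len 5) and s2='bhabe' (len 5):
       b  h  a  b  e
    0  1  2  3  4  5
  g 1  1  2  3  4  5
  b 2  1  2  3  3  4
  g 3  2  2  3  4  4
  c 4  3  3  3  4  5
  d 5  4  4  4  4  5
Edit distance = dp[5][5] = 5

5


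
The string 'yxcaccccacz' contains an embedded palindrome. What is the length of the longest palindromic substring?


Scanning 'yxcaccccacz' for palindromic substrings.
Substring at positions 2-9: 'caccccac'.
Check: reverse('caccccac') = 'caccccac' -> palindrome confirmed.
Neighbouring characters ('x' / 'z') break symmetry, so it cannot extend further.
No longer palindromic substring exists; longest length = 8

8


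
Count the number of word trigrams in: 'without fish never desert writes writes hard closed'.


Word trigrams from [8] words:
  Trigram 1: (without fish never)
  Trigram 2: (fish never desert)
  Trigram 3: (never desert writes)
  Trigram 4: (desert writes writes)
  Trigram 5: (writes writes hard)
  Trigram 6: (writes hard closed)
Total word trigrams: 8 - 2 = 6

6


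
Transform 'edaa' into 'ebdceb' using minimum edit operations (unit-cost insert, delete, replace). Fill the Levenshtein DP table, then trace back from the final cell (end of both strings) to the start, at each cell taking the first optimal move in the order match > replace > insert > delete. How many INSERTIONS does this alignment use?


Edit distance = 4. Backtracking from cell (4, 6) with preference match > replace > insert > delete,
then listing the resulting alignment 'edaa' -> 'ebdceb' left to right:
  Step 1: keep 'e'
  Step 2: insert 'b' [insertion #1]
  Step 3: keep 'd'
  Step 4: insert 'c' [insertion #2]
  Step 5: replace a->e
  Step 6: replace a->b
Total insertions: 2

2


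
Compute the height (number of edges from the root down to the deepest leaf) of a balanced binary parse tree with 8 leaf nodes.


In a balanced binary tree with n leaves the deepest leaf is ceil(log2(n)) edges below the root.
log2(8) = 3.0000
ceil(3.0000) = 3
height (edges) = 3

3


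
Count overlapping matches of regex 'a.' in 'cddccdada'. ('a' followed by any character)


Pattern: a. means 'a' followed by any character.
Scanning 'cddccdada' position-by-position:
  Pos 0: window 'cd' -> no
  Pos 1: window 'dd' -> no
  Pos 2: window 'dc' -> no
  Pos 3: window 'cc' -> no
  Pos 4: window 'cd' -> no
  Pos 5: window 'da' -> no
  Pos 6: window 'ad' -> MATCH
  Pos 7: window 'da' -> no
  Pos 8: window 'a' -> no
Total matches: 1

1


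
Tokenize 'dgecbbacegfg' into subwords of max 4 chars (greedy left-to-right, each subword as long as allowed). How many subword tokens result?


'dgecbbacegfg' has 12 characters.
Chunking with max size 4:
  Chunk 1: 'dgec' (positions 0-3)
  Chunk 2: 'bbac' (positions 4-7)
  Chunk 3: 'egfg' (positions 8-11)
Total chunks: ceil(12 / 4) = 3

3


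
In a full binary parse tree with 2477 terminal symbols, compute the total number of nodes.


Leaf nodes (terminals): 2477
Internal nodes = n - 1 = 2477 - 1 = 2476
Total = leaves + internal = 2477 + 2476 = 4953

4953


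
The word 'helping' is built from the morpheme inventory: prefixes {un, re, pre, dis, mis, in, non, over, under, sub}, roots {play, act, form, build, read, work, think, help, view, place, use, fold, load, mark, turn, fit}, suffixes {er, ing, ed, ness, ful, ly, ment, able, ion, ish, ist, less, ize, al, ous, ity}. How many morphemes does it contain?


Segmenting 'helping' against the inventory:
  'help' -> root (morpheme 1)
  'ing' -> suffix (morpheme 2)
Total morphemes: 2

2


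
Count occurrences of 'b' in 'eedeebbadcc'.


Scanning 'eedeebbadcc' for 'b':
  Position 5: 'b' -> MATCH (count: 1)
  Position 6: 'b' -> MATCH (count: 2)
Total occurrences of 'b': 2

2


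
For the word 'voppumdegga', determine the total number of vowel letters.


Scanning each character of 'voppumdegga':
  Position 1: 'v' -> consonant (running count: 0)
  Position 2: 'o' -> vowel (running count: 1)
  Position 3: 'p' -> consonant (running count: 1)
  Position 4: 'p' -> consonant (running count: 1)
  Position 5: 'u' -> vowel (running count: 2)
  Position 6: 'm' -> consonant (running count: 2)
  Position 7: 'd' -> consonant (running count: 2)
  Position 8: 'e' -> vowel (running count: 3)
  Position 9: 'g' -> consonant (running count: 3)
  Position 10: 'g' -> consonant (running count: 3)
  Position 11: 'a' -> vowel (running count: 4)
Total vowels: 4

4


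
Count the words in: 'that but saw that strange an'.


Counting words by splitting on spaces:
  Word 1: 'that'
  Word 2: 'but'
  Word 3: 'saw'
  Word 4: 'that'
  Word 5: 'strange'
  Word 6: 'an'
Total words: 6

6


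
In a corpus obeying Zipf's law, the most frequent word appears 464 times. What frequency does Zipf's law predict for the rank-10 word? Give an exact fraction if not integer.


Zipf's law: freq(rank) = f1 / rank
f1 = 464, rank = 10
freq = 464 / 10
GCD(464, 10) = 2
Simplified: 232/5

232/5


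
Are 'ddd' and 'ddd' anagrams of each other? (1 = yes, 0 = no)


Sort characters of 'ddd': 'ddd'
Sort characters of 'ddd': 'ddd'
Sorted forms match -> they ARE anagrams
Result: 1

1


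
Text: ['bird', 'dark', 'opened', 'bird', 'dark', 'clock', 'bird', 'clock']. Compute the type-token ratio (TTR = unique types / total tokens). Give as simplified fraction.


Tokens: 8
Unique types: ('bird', 'clock', 'dark', 'opened') = 4
TTR = 4/8
Simplify: divide both by 4 -> 1/2
TTR = 1/2

1/2


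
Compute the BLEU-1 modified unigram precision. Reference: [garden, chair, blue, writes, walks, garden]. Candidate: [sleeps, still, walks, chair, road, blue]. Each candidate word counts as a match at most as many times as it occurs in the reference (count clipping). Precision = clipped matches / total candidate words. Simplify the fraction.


Reference word counts: {'blue': 1, 'chair': 1, 'garden': 2, 'walks': 1, 'writes': 1}
Checking each candidate word (with clipping):
  'sleeps' -> not in reference -> no match (matches: 0)
  'still' -> not in reference -> no match (matches: 0)
  'walks' -> in reference (ref count 1, used 1/1) -> match (matches: 1)
  'chair' -> in reference (ref count 1, used 1/1) -> match (matches: 2)
  'road' -> not in reference -> no match (matches: 2)
  'blue' -> in reference (ref count 1, used 1/1) -> match (matches: 3)
Clipped matches: 3, Candidate length: 6
Precision = 3/6 = 1/2

1/2


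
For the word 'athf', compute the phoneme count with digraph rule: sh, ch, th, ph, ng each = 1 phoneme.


Parsing 'athf' greedily, digraphs first:
  'a' -> vowel phoneme (phonemes so far: 1)
  'th' -> digraph (1 consonant phoneme) (phonemes so far: 2)
  'f' -> consonant phoneme (phonemes so far: 3)
Total phonemes: 3

3


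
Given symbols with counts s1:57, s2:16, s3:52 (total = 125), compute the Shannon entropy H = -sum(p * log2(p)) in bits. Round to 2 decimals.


Computing entropy H = -sum(p_i * log2(p_i)):
  s1: p = 57/125 = 0.4560, -p*log2(p) = 0.5166
  s2: p = 16/125 = 0.1280, -p*log2(p) = 0.3796
  s3: p = 52/125 = 0.4160, -p*log2(p) = 0.5264
H = sum of terms = 1.4226
Rounded to 2 decimals: 1.42

1.42


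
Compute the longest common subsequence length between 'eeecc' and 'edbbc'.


DP table for LCS of 'eeecc' and 'edbbc':
       e  d  b  b  c
    0  0  0  0  0  0
  e 0  1  1  1  1  1
  e 0  1  1  1  1  1
  e 0  1  1  1  1  1
  c 0  1  1  1  1  2
  c 0  1  1  1  1  2
LCS: 'ec'
LCS length = 2

2


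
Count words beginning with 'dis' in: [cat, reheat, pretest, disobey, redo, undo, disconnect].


Checking each word for prefix 'dis':
  'cat' -> no (count: 0)
  'reheat' -> no (count: 0)
  'pretest' -> no (count: 0)
  'disobey' -> YES, starts with 'dis' (count: 1)
  'redo' -> no (count: 1)
  'undo' -> no (count: 1)
  'disconnect' -> YES, starts with 'dis' (count: 2)
Total with prefix 'dis': 2

2


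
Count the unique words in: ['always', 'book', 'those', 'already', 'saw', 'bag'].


Listing all tokens and tracking unique types:
  Token 1: 'always' -> NEW (unique so far: 1)
  Token 2: 'book' -> NEW (unique so far: 2)
  Token 3: 'those' -> NEW (unique so far: 3)
  Token 4: 'already' -> NEW (unique so far: 4)
  Token 5: 'saw' -> NEW (unique so far: 5)
  Token 6: 'bag' -> NEW (unique so far: 6)
Unique types: ('already', 'always', 'bag', 'book', 'saw', 'those')
Vocabulary size: 6

6


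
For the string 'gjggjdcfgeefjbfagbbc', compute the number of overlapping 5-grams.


String 'gjggjdcfgeefjbfagbbc' has length L = 20.
Number of overlapping n-grams = L - n + 1
Substituting: 20 - 5 + 1 = 16

16


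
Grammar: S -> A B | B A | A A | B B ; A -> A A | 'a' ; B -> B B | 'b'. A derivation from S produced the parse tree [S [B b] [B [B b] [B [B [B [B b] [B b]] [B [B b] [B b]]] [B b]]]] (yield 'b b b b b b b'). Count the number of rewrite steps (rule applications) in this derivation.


Every bracketed nonterminal node [X ...] in the tree is produced by exactly one rule application.
Reading the tree off as a leftmost derivation:
  Step 1: S  =>  B B   (applied S -> B B)
  Step 2: B B  =>  b B   (applied B -> b)
  Step 3: b B  =>  b B B   (applied B -> B B)
  Step 4: b B B  =>  b b B   (applied B -> b)
  Step 5: b b B  =>  b b B B   (applied B -> B B)
  Step 6: b b B B  =>  b b B B B   (applied B -> B B)
  Step 7: b b B B B  =>  b b B B B B   (applied B -> B B)
  Step 8: b b B B B B  =>  b b b B B B   (applied B -> b)
  Step 9: b b b B B B  =>  b b b b B B   (applied B -> b)
  Step 10: b b b b B B  =>  b b b b B B B   (applied B -> B B)
  Step 11: b b b b B B B  =>  b b b b b B B   (applied B -> b)
  Step 12: b b b b b B B  =>  b b b b b b B   (applied B -> b)
  Step 13: b b b b b b B  =>  b b b b b b b   (applied B -> b)
Final yield: b b b b b b b
Total rewrite steps: 13

13


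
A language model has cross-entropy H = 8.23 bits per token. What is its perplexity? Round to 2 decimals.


Perplexity formula: PP = 2^H
H = 8.23
PP = 2^8.23
Decompose: 2^8.23 = 2^8 * 2^0.23
2^8 = 256, 2^0.23 ~ 1.1728349
PP ~ 256 * 1.1728349 = 300.2457344
Rounded to 2 decimals: 300.25

300.25


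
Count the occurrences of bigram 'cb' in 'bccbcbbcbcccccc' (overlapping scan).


Scanning 'bccbcbbcbcccccc' for bigram 'cb':
  Position 0: 'bc' -> no
  Position 1: 'cc' -> no
  Position 2: 'cb' -> MATCH
  Position 3: 'bc' -> no
  Position 4: 'cb' -> MATCH
  Position 5: 'bb' -> no
  Position 6: 'bc' -> no
  Position 7: 'cb' -> MATCH
  Position 8: 'bc' -> no
  Position 9: 'cc' -> no
  Position 10: 'cc' -> no
  Position 11: 'cc' -> no
  Position 12: 'cc' -> no
  Position 13: 'cc' -> no
Total matches: 3

3


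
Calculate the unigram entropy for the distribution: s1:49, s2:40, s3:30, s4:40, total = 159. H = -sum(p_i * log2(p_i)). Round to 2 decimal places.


Computing entropy H = -sum(p_i * log2(p_i)):
  s1: p = 49/159 = 0.3082, -p*log2(p) = 0.5233
  s2: p = 40/159 = 0.2516, -p*log2(p) = 0.5009
  s3: p = 30/159 = 0.1887, -p*log2(p) = 0.4540
  s4: p = 40/159 = 0.2516, -p*log2(p) = 0.5009
H = sum of terms = 1.9791
Rounded to 2 decimals: 1.98

1.98


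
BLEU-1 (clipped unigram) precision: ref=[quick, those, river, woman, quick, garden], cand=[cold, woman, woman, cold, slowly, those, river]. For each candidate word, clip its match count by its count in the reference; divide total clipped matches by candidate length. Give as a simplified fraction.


Reference word counts: {'garden': 1, 'quick': 2, 'river': 1, 'those': 1, 'woman': 1}
Checking each candidate word (with clipping):
  'cold' -> not in reference -> no match (matches: 0)
  'woman' -> in reference (ref count 1, used 1/1) -> match (matches: 1)
  'woman' -> ref count 1 already used up (1/1) -> clipped, no match (matches: 1)
  'cold' -> not in reference -> no match (matches: 1)
  'slowly' -> not in reference -> no match (matches: 1)
  'those' -> in reference (ref count 1, used 1/1) -> match (matches: 2)
  'river' -> in reference (ref count 1, used 1/1) -> match (matches: 3)
Clipped matches: 3, Candidate length: 7
Precision = 3/7

3/7


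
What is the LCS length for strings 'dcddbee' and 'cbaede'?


DP table for LCS of 'dcddbee' and 'cbaede':
       c  b  a  e  d  e
    0  0  0  0  0  0  0
  d 0  0  0  0  0  1  1
  c 0  1  1  1  1  1  1
  d 0  1  1  1  1  2  2
  d 0  1  1  1  1  2  2
  b 0  1  2  2  2  2  2
  e 0  1  2  2  3  3  3
  e 0  1  2  2  3  3  4
LCS: 'cbee'
LCS length = 4

4


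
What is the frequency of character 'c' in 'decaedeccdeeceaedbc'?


Scanning 'decaedeccdeeceaedbc' for 'c':
  Position 2: 'c' -> MATCH (count: 1)
  Position 7: 'c' -> MATCH (count: 2)
  Position 8: 'c' -> MATCH (count: 3)
  Position 12: 'c' -> MATCH (count: 4)
  Position 18: 'c' -> MATCH (count: 5)
Total occurrences of 'c': 5

5


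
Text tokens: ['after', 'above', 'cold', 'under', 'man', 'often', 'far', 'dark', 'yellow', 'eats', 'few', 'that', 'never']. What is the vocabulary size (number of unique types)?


Listing all tokens and tracking unique types:
  Token 1: 'after' -> NEW (unique so far: 1)
  Token 2: 'above' -> NEW (unique so far: 2)
  Token 3: 'cold' -> NEW (unique so far: 3)
  Token 4: 'under' -> NEW (unique so far: 4)
  Token 5: 'man' -> NEW (unique so far: 5)
  Token 6: 'often' -> NEW (unique so far: 6)
  Token 7: 'far' -> NEW (unique so far: 7)
  Token 8: 'dark' -> NEW (unique so far: 8)
  Token 9: 'yellow' -> NEW (unique so far: 9)
  Token 10: 'eats' -> NEW (unique so far: 10)
  Token 11: 'few' -> NEW (unique so far: 11)
  Token 12: 'that' -> NEW (unique so far: 12)
  Token 13: 'never' -> NEW (unique so far: 13)
Unique types: ('above', 'after', 'cold', 'dark', 'eats', 'far', 'few', 'man', 'never', 'often', 'that', 'under', 'yellow')
Vocabulary size: 13

13


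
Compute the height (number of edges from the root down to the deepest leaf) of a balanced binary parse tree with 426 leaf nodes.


In a balanced binary tree with n leaves the deepest leaf is ceil(log2(n)) edges below the root.
log2(426) = 8.7347
ceil(8.7347) = 9
height (edges) = 9

9


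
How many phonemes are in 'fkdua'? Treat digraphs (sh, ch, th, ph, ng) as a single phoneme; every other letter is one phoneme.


Parsing 'fkdua' greedily, digraphs first:
  'f' -> consonant phoneme (phonemes so far: 1)
  'k' -> consonant phoneme (phonemes so far: 2)
  'd' -> consonant phoneme (phonemes so far: 3)
  'u' -> vowel phoneme (phonemes so far: 4)
  'a' -> vowel phoneme (phonemes so far: 5)
Total phonemes: 5

5


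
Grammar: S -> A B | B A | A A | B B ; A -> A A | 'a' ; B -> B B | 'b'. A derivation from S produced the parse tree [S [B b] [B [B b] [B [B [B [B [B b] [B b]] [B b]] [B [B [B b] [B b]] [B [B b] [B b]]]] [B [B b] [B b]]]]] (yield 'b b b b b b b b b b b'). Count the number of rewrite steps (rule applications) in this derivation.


Every bracketed nonterminal node [X ...] in the tree is produced by exactly one rule application.
Reading the tree off as a leftmost derivation:
  Step 1: S  =>  B B   (applied S -> B B)
  Step 2: B B  =>  b B   (applied B -> b)
  Step 3: b B  =>  b B B   (applied B -> B B)
  Step 4: b B B  =>  b b B   (applied B -> b)
  Step 5: b b B  =>  b b B B   (applied B -> B B)
  Step 6: b b B B  =>  b b B B B   (applied B -> B B)
  Step 7: b b B B B  =>  b b B B B B   (applied B -> B B)
  Step 8: b b B B B B  =>  b b B B B B B   (applied B -> B B)
  Step 9: b b B B B B B  =>  b b b B B B B   (applied B -> b)
  Step 10: b b b B B B B  =>  b b b b B B B   (applied B -> b)
  Step 11: b b b b B B B  =>  b b b b b B B   (applied B -> b)
  Step 12: b b b b b B B  =>  b b b b b B B B   (applied B -> B B)
  Step 13: b b b b b B B B  =>  b b b b b B B B B   (applied B -> B B)
  Step 14: b b b b b B B B B  =>  b b b b b b B B B   (applied B -> b)
  Step 15: b b b b b b B B B  =>  b b b b b b b B B   (applied B -> b)
  Step 16: b b b b b b b B B  =>  b b b b b b b B B B   (applied B -> B B)
  Step 17: b b b b b b b B B B  =>  b b b b b b b b B B   (applied B -> b)
  Step 18: b b b b b b b b B B  =>  b b b b b b b b b B   (applied B -> b)
  Step 19: b b b b b b b b b B  =>  b b b b b b b b b B B   (applied B -> B B)
  Step 20: b b b b b b b b b B B  =>  b b b b b b b b b b B   (applied B -> b)
  Step 21: b b b b b b b b b b B  =>  b b b b b b b b b b b   (applied B -> b)
Final yield: b b b b b b b b b b b
Total rewrite steps: 21

21


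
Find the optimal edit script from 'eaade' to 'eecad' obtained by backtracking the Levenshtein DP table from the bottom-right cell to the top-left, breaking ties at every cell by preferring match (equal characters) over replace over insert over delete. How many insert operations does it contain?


Edit distance = 3. Backtracking from cell (5, 5) with preference match > replace > insert > delete,
then listing the resulting alignment 'eaade' -> 'eecad' left to right:
  Step 1: insert 'e' [insertion #1]
  Step 2: keep 'e'
  Step 3: replace a->c
  Step 4: keep 'a'
  Step 5: keep 'd'
  Step 6: delete 'e'
Total insertions: 1

1


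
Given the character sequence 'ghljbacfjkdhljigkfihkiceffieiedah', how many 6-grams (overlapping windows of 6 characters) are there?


String 'ghljbacfjkdhljigkfihkiceffieiedah' has length L = 33.
Number of overlapping n-grams = L - n + 1
Substituting: 33 - 6 + 1 = 28

28


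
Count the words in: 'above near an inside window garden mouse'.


Counting words by splitting on spaces:
  Word 1: 'above'
  Word 2: 'near'
  Word 3: 'an'
  Word 4: 'inside'
  Word 5: 'window'
  Word 6: 'garden'
  Word 7: 'mouse'
Total words: 7

7


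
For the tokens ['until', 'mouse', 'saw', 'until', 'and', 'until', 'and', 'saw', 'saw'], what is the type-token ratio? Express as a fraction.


Tokens: 9
Unique types: ('and', 'mouse', 'saw', 'until') = 4
TTR = 4/9
Already in lowest terms.

4/9


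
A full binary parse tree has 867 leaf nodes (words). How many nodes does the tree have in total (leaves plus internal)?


Leaf nodes (terminals): 867
Internal nodes = n - 1 = 867 - 1 = 866
Total = leaves + internal = 867 + 866 = 1733

1733


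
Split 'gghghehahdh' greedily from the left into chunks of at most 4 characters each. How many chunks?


'gghghehahdh' has 11 characters.
Chunking with max size 4:
  Chunk 1: 'gghg' (positions 0-3)
  Chunk 2: 'heha' (positions 4-7)
  Chunk 3: 'hdh' (positions 8-10)
Total chunks: ceil(11 / 4) = 3

3


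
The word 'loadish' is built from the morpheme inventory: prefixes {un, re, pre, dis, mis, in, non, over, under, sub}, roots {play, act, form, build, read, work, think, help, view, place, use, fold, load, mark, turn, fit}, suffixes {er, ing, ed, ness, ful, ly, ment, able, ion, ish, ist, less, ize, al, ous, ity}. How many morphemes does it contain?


Segmenting 'loadish' against the inventory:
  'load' -> root (morpheme 1)
  'ish' -> suffix (morpheme 2)
Total morphemes: 2

2


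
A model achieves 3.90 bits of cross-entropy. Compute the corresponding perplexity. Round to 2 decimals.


Perplexity formula: PP = 2^H
H = 3.90
PP = 2^3.90
Decompose: 2^3.90 = 2^3 * 2^0.90
2^3 = 8, 2^0.90 ~ 1.8660660
PP ~ 8 * 1.8660660 = 14.9285280
Rounded to 2 decimals: 14.93

14.93


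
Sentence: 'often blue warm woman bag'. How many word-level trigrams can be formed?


Word trigrams from [5] words:
  Trigram 1: (often blue warm)
  Trigram 2: (blue warm woman)
  Trigram 3: (warm woman bag)
Total word trigrams: 5 - 2 = 3

3


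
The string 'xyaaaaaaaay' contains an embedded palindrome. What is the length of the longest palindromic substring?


Scanning 'xyaaaaaaaay' for palindromic substrings.
Substring at positions 1-10: 'yaaaaaaaay'.
Check: reverse('yaaaaaaaay') = 'yaaaaaaaay' -> palindrome confirmed.
Neighbouring characters ('x' / '-') break symmetry, so it cannot extend further.
No longer palindromic substring exists; longest length = 10

10


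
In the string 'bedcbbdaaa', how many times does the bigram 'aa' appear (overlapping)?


Scanning 'bedcbbdaaa' for bigram 'aa':
  Position 0: 'be' -> no
  Position 1: 'ed' -> no
  Position 2: 'dc' -> no
  Position 3: 'cb' -> no
  Position 4: 'bb' -> no
  Position 5: 'bd' -> no
  Position 6: 'da' -> no
  Position 7: 'aa' -> MATCH
  Position 8: 'aa' -> MATCH
Total matches: 2

2


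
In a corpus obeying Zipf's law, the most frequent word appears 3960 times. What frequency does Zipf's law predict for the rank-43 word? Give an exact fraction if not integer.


Zipf's law: freq(rank) = f1 / rank
f1 = 3960, rank = 43
freq = 3960 / 43
GCD(3960, 43) = 1
Simplified: 3960/43

3960/43


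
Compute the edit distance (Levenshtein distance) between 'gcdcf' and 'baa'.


Building DP table for s1='gcdcf' (len 5) and s2='baa' (len 3):
       b  a  a
    0  1  2  3
  g 1  1  2  3
  c 2  2  2  3
  d 3  3  3  3
  c 4  4  4  4
  f 5  5  5  5
Edit distance = dp[5][3] = 5

5


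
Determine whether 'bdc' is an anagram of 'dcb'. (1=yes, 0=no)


Sort characters of 'bdc': 'bcd'
Sort characters of 'dcb': 'bcd'
Sorted forms match -> they ARE anagrams
Result: 1

1


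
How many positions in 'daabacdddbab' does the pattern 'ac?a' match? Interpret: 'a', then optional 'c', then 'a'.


Pattern: ac?a means 'a', then optional 'c', then 'a'.
Scanning 'daabacdddbab' position-by-position:
  Pos 0: window 'daa' -> no
  Pos 1: window 'aab' -> MATCH
  Pos 2: window 'aba' -> no
  Pos 3: window 'bac' -> no
  Pos 4: window 'acd' -> no
  Pos 5: window 'cdd' -> no
  Pos 6: window 'ddd' -> no
  Pos 7: window 'ddb' -> no
  Pos 8: window 'dba' -> no
  Pos 9: window 'bab' -> no
  Pos 10: window 'ab' -> no
  Pos 11: window 'b' -> no
Total matches: 1

1


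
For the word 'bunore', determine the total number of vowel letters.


Scanning each character of 'bunore':
  Position 1: 'b' -> consonant (running count: 0)
  Position 2: 'u' -> vowel (running count: 1)
  Position 3: 'n' -> consonant (running count: 1)
  Position 4: 'o' -> vowel (running count: 2)
  Position 5: 'r' -> consonant (running count: 2)
  Position 6: 'e' -> vowel (running count: 3)
Total vowels: 3

3


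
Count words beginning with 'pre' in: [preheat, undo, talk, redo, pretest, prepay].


Checking each word for prefix 'pre':
  'preheat' -> YES, starts with 'pre' (count: 1)
  'undo' -> no (count: 1)
  'talk' -> no (count: 1)
  'redo' -> no (count: 1)
  'pretest' -> YES, starts with 'pre' (count: 2)
  'prepay' -> YES, starts with 'pre' (count: 3)
Total with prefix 'pre': 3

3


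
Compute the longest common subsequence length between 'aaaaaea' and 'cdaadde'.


DP table for LCS of 'aaaaaea' and 'cdaadde':
       c  d  a  a  d  d  e
    0  0  0  0  0  0  0  0
  a 0  0  0  1  1  1  1  1
  a 0  0  0  1  2  2  2  2
  a 0  0  0  1  2  2  2  2
  a 0  0  0  1  2  2  2  2
  a 0  0  0  1  2  2  2  2
  e 0  0  0  1  2  2  2  3
  a 0  0  0  1  2  2  2  3
LCS: 'aae'
LCS length = 3

3


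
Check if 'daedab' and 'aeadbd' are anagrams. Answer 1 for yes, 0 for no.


Sort characters of 'daedab': 'aabdde'
Sort characters of 'aeadbd': 'aabdde'
Sorted forms match -> they ARE anagrams
Result: 1

1


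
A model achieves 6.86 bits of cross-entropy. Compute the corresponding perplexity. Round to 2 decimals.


Perplexity formula: PP = 2^H
H = 6.86
PP = 2^6.86
Decompose: 2^6.86 = 2^6 * 2^0.86
2^6 = 64, 2^0.86 ~ 1.8150383
PP ~ 64 * 1.8150383 = 116.1624512
Rounded to 2 decimals: 116.16

116.16


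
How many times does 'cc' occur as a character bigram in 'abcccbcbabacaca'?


Scanning 'abcccbcbabacaca' for bigram 'cc':
  Position 0: 'ab' -> no
  Position 1: 'bc' -> no
  Position 2: 'cc' -> MATCH
  Position 3: 'cc' -> MATCH
  Position 4: 'cb' -> no
  Position 5: 'bc' -> no
  Position 6: 'cb' -> no
  Position 7: 'ba' -> no
  Position 8: 'ab' -> no
  Position 9: 'ba' -> no
  Position 10: 'ac' -> no
  Position 11: 'ca' -> no
  Position 12: 'ac' -> no
  Position 13: 'ca' -> no
Total matches: 2

2


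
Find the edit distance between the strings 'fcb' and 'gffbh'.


Building DP table for s1='fcb' (len 3) and s2='gffbh' (len 5):
       g  f  f  b  h
    0  1  2  3  4  5
  f 1  1  1  2  3  4
  c 2  2  2  2  3  4
  b 3  3  3  3  2  3
Edit distance = dp[3][5] = 3

3


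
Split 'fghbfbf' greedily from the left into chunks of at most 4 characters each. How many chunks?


'fghbfbf' has 7 characters.
Chunking with max size 4:
  Chunk 1: 'fghb' (positions 0-3)
  Chunk 2: 'fbf' (positions 4-6)
Total chunks: ceil(7 / 4) = 2

2


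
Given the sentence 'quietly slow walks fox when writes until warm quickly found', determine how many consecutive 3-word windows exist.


Word trigrams from [10] words:
  Trigram 1: (quietly slow walks)
  Trigram 2: (slow walks fox)
  Trigram 3: (walks fox when)
  Trigram 4: (fox when writes)
  Trigram 5: (when writes until)
  Trigram 6: (writes until warm)
  Trigram 7: (until warm quickly)
  Trigram 8: (warm quickly found)
Total word trigrams: 10 - 2 = 8

8


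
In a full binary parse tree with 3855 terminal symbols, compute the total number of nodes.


Leaf nodes (terminals): 3855
Internal nodes = n - 1 = 3855 - 1 = 3854
Total = leaves + internal = 3855 + 3854 = 7709

7709


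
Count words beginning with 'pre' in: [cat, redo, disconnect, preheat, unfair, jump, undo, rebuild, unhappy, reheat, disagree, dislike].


Checking each word for prefix 'pre':
  'cat' -> no (count: 0)
  'redo' -> no (count: 0)
  'disconnect' -> no (count: 0)
  'preheat' -> YES, starts with 'pre' (count: 1)
  'unfair' -> no (count: 1)
  'jump' -> no (count: 1)
  'undo' -> no (count: 1)
  'rebuild' -> no (count: 1)
  'unhappy' -> no (count: 1)
  'reheat' -> no (count: 1)
  'disagree' -> no (count: 1)
  'dislike' -> no (count: 1)
Total with prefix 'pre': 1

1


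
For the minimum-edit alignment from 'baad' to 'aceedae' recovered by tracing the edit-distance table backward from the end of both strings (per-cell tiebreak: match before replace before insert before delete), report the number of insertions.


Edit distance = 6. Backtracking from cell (4, 7) with preference match > replace > insert > delete,
then listing the resulting alignment 'baad' -> 'aceedae' left to right:
  Step 1: insert 'a' [insertion #1]
  Step 2: insert 'c' [insertion #2]
  Step 3: insert 'e' [insertion #3]
  Step 4: replace b->e
  Step 5: replace a->d
  Step 6: keep 'a'
  Step 7: replace d->e
Total insertions: 3

3


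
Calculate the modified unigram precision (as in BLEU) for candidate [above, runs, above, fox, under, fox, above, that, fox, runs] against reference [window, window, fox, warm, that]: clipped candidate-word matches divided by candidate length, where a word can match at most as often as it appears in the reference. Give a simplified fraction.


Reference word counts: {'fox': 1, 'that': 1, 'warm': 1, 'window': 2}
Checking each candidate word (with clipping):
  'above' -> not in reference -> no match (matches: 0)
  'runs' -> not in reference -> no match (matches: 0)
  'above' -> not in reference -> no match (matches: 0)
  'fox' -> in reference (ref count 1, used 1/1) -> match (matches: 1)
  'under' -> not in reference -> no match (matches: 1)
  'fox' -> ref count 1 already used up (1/1) -> clipped, no match (matches: 1)
  'above' -> not in reference -> no match (matches: 1)
  'that' -> in reference (ref count 1, used 1/1) -> match (matches: 2)
  'fox' -> ref count 1 already used up (1/1) -> clipped, no match (matches: 2)
  'runs' -> not in reference -> no match (matches: 2)
Clipped matches: 2, Candidate length: 10
Precision = 2/10 = 1/5

1/5


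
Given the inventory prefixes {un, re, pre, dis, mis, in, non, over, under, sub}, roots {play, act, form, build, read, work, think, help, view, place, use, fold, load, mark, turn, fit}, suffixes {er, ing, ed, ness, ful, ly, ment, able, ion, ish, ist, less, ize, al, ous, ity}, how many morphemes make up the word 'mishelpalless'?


Segmenting 'mishelpalless' against the inventory:
  'mis' -> prefix (morpheme 1)
  'help' -> root (morpheme 2)
  'al' -> suffix (morpheme 3)
  'less' -> suffix (morpheme 4)
Total morphemes: 4

4


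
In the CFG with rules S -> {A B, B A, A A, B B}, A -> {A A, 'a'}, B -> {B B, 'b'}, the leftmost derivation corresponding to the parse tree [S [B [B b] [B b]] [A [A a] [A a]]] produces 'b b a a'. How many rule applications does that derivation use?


Every bracketed nonterminal node [X ...] in the tree is produced by exactly one rule application.
Reading the tree off as a leftmost derivation:
  Step 1: S  =>  B A   (applied S -> B A)
  Step 2: B A  =>  B B A   (applied B -> B B)
  Step 3: B B A  =>  b B A   (applied B -> b)
  Step 4: b B A  =>  b b A   (applied B -> b)
  Step 5: b b A  =>  b b A A   (applied A -> A A)
  Step 6: b b A A  =>  b b a A   (applied A -> a)
  Step 7: b b a A  =>  b b a a   (applied A -> a)
Final yield: b b a a
Total rewrite steps: 7

7


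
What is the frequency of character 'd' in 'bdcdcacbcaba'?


Scanning 'bdcdcacbcaba' for 'd':
  Position 1: 'd' -> MATCH (count: 1)
  Position 3: 'd' -> MATCH (count: 2)
Total occurrences of 'd': 2

2


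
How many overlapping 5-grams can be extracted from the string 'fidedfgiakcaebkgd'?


String 'fidedfgiakcaebkgd' has length L = 17.
Number of overlapping n-grams = L - n + 1
Substituting: 17 - 5 + 1 = 13

13


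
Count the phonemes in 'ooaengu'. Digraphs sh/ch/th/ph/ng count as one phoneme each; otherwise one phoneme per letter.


Parsing 'ooaengu' greedily, digraphs first:
  'o' -> vowel phoneme (phonemes so far: 1)
  'o' -> vowel phoneme (phonemes so far: 2)
  'a' -> vowel phoneme (phonemes so far: 3)
  'e' -> vowel phoneme (phonemes so far: 4)
  'ng' -> digraph (1 consonant phoneme) (phonemes so far: 5)
  'u' -> vowel phoneme (phonemes so far: 6)
Total phonemes: 6

6
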